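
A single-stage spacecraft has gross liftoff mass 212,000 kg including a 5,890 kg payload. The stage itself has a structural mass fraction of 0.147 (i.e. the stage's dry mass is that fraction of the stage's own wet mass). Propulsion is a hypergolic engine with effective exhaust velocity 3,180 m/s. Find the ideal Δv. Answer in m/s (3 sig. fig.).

Δv ≈ 5620 m/s

Stage wet mass = m₀ − payload = 212,000 − 5,890 = 206,110 kg.
Stage dry mass = ε × stage wet mass = 0.147 × 206,110 = 30,298.2 kg.
Burnout mass m_f = stage dry + payload = 30,298.2 + 5,890 = 36,188.2 kg.
Δv = v_e · ln(212,000/36,188.2) = 3180.0 × ln(5.858) = 3180.0 × 1.7679 ≈ 5622 m/s.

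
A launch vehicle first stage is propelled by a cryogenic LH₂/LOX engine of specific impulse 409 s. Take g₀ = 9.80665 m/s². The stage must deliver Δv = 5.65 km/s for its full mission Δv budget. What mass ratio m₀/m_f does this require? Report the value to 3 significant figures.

v_e = Isp · g₀ = 409 × 9.80665 = 4010.9 m/s.
Rocket equation: m₀/m_f = exp(Δv / v_e) = exp(5650 / 4010.9) = exp(1.4087) = 4.0904.

mass ratio ≈ 4.09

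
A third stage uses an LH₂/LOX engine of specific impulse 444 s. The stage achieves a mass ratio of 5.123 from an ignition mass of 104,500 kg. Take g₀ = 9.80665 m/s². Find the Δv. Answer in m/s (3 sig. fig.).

Δv ≈ 7110 m/s

v_e = Isp · g₀ = 444 × 9.80665 = 4354.2 m/s.
By the Tsiolkovsky rocket equation, Δv = v_e · ln(5.123) = 4354.2 × 1.6337 ≈ 7113.6 m/s.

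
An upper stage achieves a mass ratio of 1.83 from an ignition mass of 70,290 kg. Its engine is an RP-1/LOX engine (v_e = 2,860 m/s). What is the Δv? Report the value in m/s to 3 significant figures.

Δv ≈ 1730 m/s

By the Tsiolkovsky rocket equation, Δv = v_e · ln(1.83) = 2860.0 × 0.6043 ≈ 1728.3 m/s.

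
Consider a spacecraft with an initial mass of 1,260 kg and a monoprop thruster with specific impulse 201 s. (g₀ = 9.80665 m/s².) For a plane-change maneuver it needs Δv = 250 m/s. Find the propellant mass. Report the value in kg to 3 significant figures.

propellant mass ≈ 150 kg

v_e = Isp · g₀ = 201 × 9.80665 = 1971.1 m/s.
Rocket equation: m₀/m_f = exp(Δv / v_e) = exp(250 / 1971.1) = exp(0.1268) = 1.1352.
m_f = 1,260 / 1.1352 = 1,109.94 kg, so propellant = m₀ − m_f = 1,260 − 1,109.94 = 150.06 kg.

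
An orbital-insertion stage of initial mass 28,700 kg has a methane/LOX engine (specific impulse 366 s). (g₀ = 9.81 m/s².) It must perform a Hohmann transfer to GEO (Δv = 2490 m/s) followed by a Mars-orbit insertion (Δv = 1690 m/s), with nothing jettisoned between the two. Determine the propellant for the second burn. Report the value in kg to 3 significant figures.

v_e = Isp · g₀ = 366 × 9.81 = 3590.5 m/s.
After the first burn: m = 28700 × exp(−2490/3590.5) = 28700 × 0.49982 = 14,344.8 kg.
After the second burn: m = 14,344.8 × exp(−1690/3590.5) = 14,344.8 × 0.62457 = 8,959.33 kg.
Second-burn propellant = 14,344.8 − 8,959.33 = 5,385.47 kg.

propellant for the second burn ≈ 5390 kg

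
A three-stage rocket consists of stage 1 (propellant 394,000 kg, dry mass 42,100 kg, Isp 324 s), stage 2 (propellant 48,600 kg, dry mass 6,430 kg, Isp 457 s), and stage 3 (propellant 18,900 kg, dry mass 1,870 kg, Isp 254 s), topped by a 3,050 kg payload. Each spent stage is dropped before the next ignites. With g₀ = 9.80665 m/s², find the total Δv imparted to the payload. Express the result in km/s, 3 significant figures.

Ignition mass of stage 1 = 394,000+42,100 + 48,600+6,430 + 18,900+1,870 + 3,050 = 514,950 kg.
Stage 1: m₀ = 514,950 kg, m_f = 514,950 − 394,000 = 120,950 kg; Δv = 324×9.80665×ln(4.258) = 3177.4×1.4487 ≈ 4603 m/s.
Stage 2: m₀ = 78,850 kg, m_f = 78,850 − 48,600 = 30,250 kg; Δv = 457×9.80665×ln(2.607) = 4481.6×0.9581 ≈ 4294 m/s.
Stage 3: m₀ = 23,820 kg, m_f = 23,820 − 18,900 = 4,920 kg; Δv = 254×9.80665×ln(4.841) = 2490.9×1.5772 ≈ 3929 m/s.
Total Δv = 4603 + 4294 + 3929 = 12826 m/s.

Δv ≈ 12.8 km/s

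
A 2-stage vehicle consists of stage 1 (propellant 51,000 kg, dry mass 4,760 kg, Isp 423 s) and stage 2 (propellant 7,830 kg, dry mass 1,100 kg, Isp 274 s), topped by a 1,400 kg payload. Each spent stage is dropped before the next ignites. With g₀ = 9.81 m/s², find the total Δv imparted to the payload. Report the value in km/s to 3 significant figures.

Δv ≈ 9.94 km/s

Ignition mass of stage 1 = 51,000+4,760 + 7,830+1,100 + 1,400 = 66,090 kg.
Stage 1: m₀ = 66,090 kg, m_f = 66,090 − 51,000 = 15,090 kg; Δv = 423×9.81×ln(4.38) = 4149.6×1.4770 ≈ 6129 m/s.
Stage 2: m₀ = 10,330 kg, m_f = 10,330 − 7,830 = 2,500 kg; Δv = 274×9.81×ln(4.132) = 2687.9×1.4188 ≈ 3814 m/s.
Total Δv = 6129 + 3814 = 9943 m/s.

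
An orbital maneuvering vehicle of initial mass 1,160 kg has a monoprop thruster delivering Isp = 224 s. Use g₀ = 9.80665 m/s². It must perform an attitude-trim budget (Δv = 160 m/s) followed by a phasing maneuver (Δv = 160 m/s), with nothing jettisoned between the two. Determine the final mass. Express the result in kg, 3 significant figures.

final mass ≈ 1000 kg

v_e = Isp · g₀ = 224 × 9.80665 = 2196.7 m/s.
After the first burn: m = 1160 × exp(−160/2196.7) = 1160 × 0.92975 = 1,078.51 kg.
After the second burn: m = 1,078.51 × exp(−160/2196.7) = 1,078.51 × 0.92975 = 1,002.74 kg.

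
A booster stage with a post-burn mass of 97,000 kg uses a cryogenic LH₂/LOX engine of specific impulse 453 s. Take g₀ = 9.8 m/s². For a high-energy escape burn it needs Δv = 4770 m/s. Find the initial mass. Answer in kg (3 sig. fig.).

initial mass ≈ 284000 kg

v_e = Isp · g₀ = 453 × 9.8 = 4439.4 m/s.
Rocket equation: m₀/m_f = exp(Δv / v_e) = exp(4770 / 4439.4) = exp(1.0745) = 2.9284.
m₀ = m_f × 2.9284 = 97,000 × 2.9284 = 284,055 kg.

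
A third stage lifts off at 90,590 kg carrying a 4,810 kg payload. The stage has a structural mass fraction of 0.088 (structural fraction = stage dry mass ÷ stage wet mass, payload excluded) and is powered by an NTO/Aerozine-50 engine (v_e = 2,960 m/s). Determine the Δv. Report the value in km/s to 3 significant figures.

Δv ≈ 5.90 km/s

Stage wet mass = m₀ − payload = 90,590 − 4,810 = 85,780 kg.
Stage dry mass = ε × stage wet mass = 0.088 × 85,780 = 7,548.64 kg.
Burnout mass m_f = stage dry + payload = 7,548.64 + 4,810 = 12,358.64 kg.
Δv = v_e · ln(90,590/12,358.64) = 2960.0 × ln(7.33) = 2960.0 × 1.9920 ≈ 5896 m/s.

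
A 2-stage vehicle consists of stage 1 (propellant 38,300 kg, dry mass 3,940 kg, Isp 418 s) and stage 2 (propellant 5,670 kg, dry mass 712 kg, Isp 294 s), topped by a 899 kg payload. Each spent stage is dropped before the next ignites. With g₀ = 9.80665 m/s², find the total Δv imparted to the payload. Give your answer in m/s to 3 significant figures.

Ignition mass of stage 1 = 38,300+3,940 + 5,670+712 + 899 = 49,521 kg.
Stage 1: m₀ = 49,521 kg, m_f = 49,521 − 38,300 = 11,221 kg; Δv = 418×9.80665×ln(4.413) = 4099.2×1.4846 ≈ 6086 m/s.
Stage 2: m₀ = 7,281 kg, m_f = 7,281 − 5,670 = 1,611 kg; Δv = 294×9.80665×ln(4.52) = 2883.2×1.5084 ≈ 4349 m/s.
Total Δv = 6086 + 4349 = 10435 m/s.

Δv ≈ 10400 m/s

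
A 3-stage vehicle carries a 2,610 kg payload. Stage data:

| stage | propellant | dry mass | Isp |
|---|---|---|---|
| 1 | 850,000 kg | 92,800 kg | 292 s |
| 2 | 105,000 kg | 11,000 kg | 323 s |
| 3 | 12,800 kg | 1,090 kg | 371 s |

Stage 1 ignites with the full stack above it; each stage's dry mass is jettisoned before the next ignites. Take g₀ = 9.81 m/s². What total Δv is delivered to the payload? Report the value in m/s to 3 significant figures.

Ignition mass of stage 1 = 850,000+92,800 + 105,000+11,000 + 12,800+1,090 + 2,610 = 1,075,300 kg.
Stage 1: m₀ = 1,075,300 kg, m_f = 1,075,300 − 850,000 = 225,300 kg; Δv = 292×9.81×ln(4.773) = 2864.5×1.5629 ≈ 4477 m/s.
Stage 2: m₀ = 132,500 kg, m_f = 132,500 − 105,000 = 27,500 kg; Δv = 323×9.81×ln(4.818) = 3168.6×1.5724 ≈ 4982 m/s.
Stage 3: m₀ = 16,500 kg, m_f = 16,500 − 12,800 = 3,700 kg; Δv = 371×9.81×ln(4.459) = 3639.5×1.4950 ≈ 5441 m/s.
Total Δv = 4477 + 4982 + 5441 = 14900 m/s.

Δv ≈ 14900 m/s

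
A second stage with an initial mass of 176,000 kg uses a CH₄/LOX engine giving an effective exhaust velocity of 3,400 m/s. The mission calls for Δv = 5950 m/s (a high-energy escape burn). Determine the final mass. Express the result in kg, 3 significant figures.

m₀/m_f = exp(Δv / v_e) = exp(5950 / 3400.0) = exp(1.7500) = 5.7546.
m_f = m₀ / 5.7546 = 176,000 / 5.7546 = 30,584.2 kg.

final mass ≈ 30600 kg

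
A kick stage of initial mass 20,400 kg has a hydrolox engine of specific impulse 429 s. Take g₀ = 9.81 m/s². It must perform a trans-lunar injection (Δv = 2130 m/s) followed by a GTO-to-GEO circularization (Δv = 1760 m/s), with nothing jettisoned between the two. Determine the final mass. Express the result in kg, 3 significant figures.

v_e = Isp · g₀ = 429 × 9.81 = 4208.5 m/s.
After the first burn: m = 20400 × exp(−2130/4208.5) = 20400 × 0.60283 = 12,297.7 kg.
After the second burn: m = 12,297.7 × exp(−1760/4208.5) = 12,297.7 × 0.65823 = 8,094.72 kg.

final mass ≈ 8090 kg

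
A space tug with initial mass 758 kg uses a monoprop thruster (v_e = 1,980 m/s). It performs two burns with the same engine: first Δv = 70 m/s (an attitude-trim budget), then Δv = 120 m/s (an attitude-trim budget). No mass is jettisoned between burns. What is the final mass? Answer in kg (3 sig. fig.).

final mass ≈ 689 kg

After the first burn: m = 758 × exp(−70/1980.0) = 758 × 0.96526 = 731.667 kg.
After the second burn: m = 731.667 × exp(−120/1980.0) = 731.667 × 0.94119 = 688.638 kg.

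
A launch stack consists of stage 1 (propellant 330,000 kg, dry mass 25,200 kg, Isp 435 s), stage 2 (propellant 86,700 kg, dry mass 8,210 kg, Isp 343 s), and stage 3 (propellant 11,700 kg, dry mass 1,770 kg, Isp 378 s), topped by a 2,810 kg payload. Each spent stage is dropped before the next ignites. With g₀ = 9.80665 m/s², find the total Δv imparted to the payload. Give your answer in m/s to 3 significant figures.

Ignition mass of stage 1 = 330,000+25,200 + 86,700+8,210 + 11,700+1,770 + 2,810 = 466,390 kg.
Stage 1: m₀ = 466,390 kg, m_f = 466,390 − 330,000 = 136,390 kg; Δv = 435×9.80665×ln(3.42) = 4265.9×1.2295 ≈ 5245 m/s.
Stage 2: m₀ = 111,190 kg, m_f = 111,190 − 86,700 = 24,490 kg; Δv = 343×9.80665×ln(4.54) = 3363.7×1.5130 ≈ 5089 m/s.
Stage 3: m₀ = 16,280 kg, m_f = 16,280 − 11,700 = 4,580 kg; Δv = 378×9.80665×ln(3.555) = 3706.9×1.2682 ≈ 4701 m/s.
Total Δv = 5245 + 5089 + 4701 = 15035 m/s.

Δv ≈ 15000 m/s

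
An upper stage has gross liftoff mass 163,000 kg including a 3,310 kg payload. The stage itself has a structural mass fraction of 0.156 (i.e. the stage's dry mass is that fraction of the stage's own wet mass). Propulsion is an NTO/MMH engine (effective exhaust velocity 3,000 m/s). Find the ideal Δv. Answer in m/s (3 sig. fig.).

Δv ≈ 5260 m/s

Stage wet mass = m₀ − payload = 163,000 − 3,310 = 159,690 kg.
Stage dry mass = ε × stage wet mass = 0.156 × 159,690 = 24,911.6 kg.
Burnout mass m_f = stage dry + payload = 24,911.6 + 3,310 = 28,221.6 kg.
Using Δv = v_e ln(m₀/m_f): Δv = v_e · ln(163,000/28,221.6) = 3000.0 × ln(5.776) = 3000.0 × 1.7537 ≈ 5261 m/s.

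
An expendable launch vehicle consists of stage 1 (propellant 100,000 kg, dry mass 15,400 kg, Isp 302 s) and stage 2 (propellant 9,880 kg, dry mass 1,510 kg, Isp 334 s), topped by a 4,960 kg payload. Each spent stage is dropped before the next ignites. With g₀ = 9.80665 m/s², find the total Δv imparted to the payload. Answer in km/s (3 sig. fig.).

Δv ≈ 7.25 km/s

Ignition mass of stage 1 = 100,000+15,400 + 9,880+1,510 + 4,960 = 131,750 kg.
Stage 1: m₀ = 131,750 kg, m_f = 131,750 − 100,000 = 31,750 kg; Δv = 302×9.80665×ln(4.15) = 2961.6×1.4230 ≈ 4214 m/s.
Stage 2: m₀ = 16,350 kg, m_f = 16,350 − 9,880 = 6,470 kg; Δv = 334×9.80665×ln(2.527) = 3275.4×0.9271 ≈ 3036 m/s.
Total Δv = 4214 + 3036 = 7250 m/s.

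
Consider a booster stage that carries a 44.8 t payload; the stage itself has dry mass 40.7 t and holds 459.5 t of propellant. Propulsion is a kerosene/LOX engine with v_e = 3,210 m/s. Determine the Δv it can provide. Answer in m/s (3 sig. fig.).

Δv ≈ 5950 m/s

m₀ = payload + dry + propellant = 44.8 + 40.7 + 459.5 = 545 t.
m_f = payload + dry = 44.8 + 40.7 = 85.5 t.
By the Tsiolkovsky rocket equation, Δv = v_e · ln(m₀/m_f) = 3210.0 × ln(6.374) = 3210.0 × 1.8523 ≈ 5945.8 m/s.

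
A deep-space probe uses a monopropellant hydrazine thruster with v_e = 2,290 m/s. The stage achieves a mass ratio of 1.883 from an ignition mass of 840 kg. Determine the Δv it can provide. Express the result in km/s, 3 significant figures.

Δv ≈ 1.45 km/s

Δv = v_e · ln(1.883) = 2290.0 × 0.6329 ≈ 1449.3 m/s.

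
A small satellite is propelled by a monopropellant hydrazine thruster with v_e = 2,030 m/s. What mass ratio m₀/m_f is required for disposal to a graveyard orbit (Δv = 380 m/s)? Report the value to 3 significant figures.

mass ratio ≈ 1.21

m₀/m_f = exp(Δv / v_e) = exp(380 / 2030.0) = exp(0.1872) = 1.2059.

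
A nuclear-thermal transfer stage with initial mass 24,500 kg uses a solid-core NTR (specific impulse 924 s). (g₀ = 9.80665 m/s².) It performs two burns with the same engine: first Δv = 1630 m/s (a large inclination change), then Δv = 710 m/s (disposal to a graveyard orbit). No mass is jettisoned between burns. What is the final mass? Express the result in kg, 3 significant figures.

v_e = Isp · g₀ = 924 × 9.80665 = 9061.3 m/s.
After the first burn: m = 24500 × exp(−1630/9061.3) = 24500 × 0.83537 = 20,466.6 kg.
After the second burn: m = 20,466.6 × exp(−710/9061.3) = 20,466.6 × 0.92464 = 18,924.2 kg.

final mass ≈ 18900 kg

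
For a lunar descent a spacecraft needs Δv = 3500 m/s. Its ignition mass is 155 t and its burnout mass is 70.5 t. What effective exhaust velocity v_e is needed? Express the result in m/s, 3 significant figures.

ln(m₀/m_f) = ln(155000/70500) = ln(2.199) = 0.7878.
By the Tsiolkovsky rocket equation, v_e = Δv / ln(m₀/m_f) = 3500 / 0.7878 = 4442.7 m/s.

v_e ≈ 4440 m/s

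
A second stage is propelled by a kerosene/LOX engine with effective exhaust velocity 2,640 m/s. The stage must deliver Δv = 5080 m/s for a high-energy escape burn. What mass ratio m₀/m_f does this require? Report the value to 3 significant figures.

mass ratio ≈ 6.85

By the Tsiolkovsky rocket equation, m₀/m_f = exp(Δv / v_e) = exp(5080 / 2640.0) = exp(1.9242) = 6.8500.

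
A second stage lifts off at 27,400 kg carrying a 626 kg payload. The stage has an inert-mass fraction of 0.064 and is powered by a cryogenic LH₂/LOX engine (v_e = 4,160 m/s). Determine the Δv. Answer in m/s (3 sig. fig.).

Stage wet mass = m₀ − payload = 27,400 − 626 = 26,774 kg.
Stage dry mass = ε × stage wet mass = 0.064 × 26,774 = 1,713.54 kg.
Burnout mass m_f = stage dry + payload = 1,713.54 + 626 = 2,339.54 kg.
From the ideal rocket equation, Δv = v_e · ln(27,400/2,339.54) = 4160.0 × ln(11.71) = 4160.0 × 2.4606 ≈ 10236 m/s.

Δv ≈ 10200 m/s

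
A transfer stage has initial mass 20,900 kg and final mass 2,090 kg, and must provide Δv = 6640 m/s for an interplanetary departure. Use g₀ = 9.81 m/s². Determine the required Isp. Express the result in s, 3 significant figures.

Isp ≈ 294 s

ln(m₀/m_f) = ln(20900/2090) = ln(10) = 2.3026.
Using Δv = v_e ln(m₀/m_f): v_e = Δv / ln(m₀/m_f) = 6640 / 2.3026 = 2883.7 m/s.
Isp = v_e / g₀ = 2883.7 / 9.81 = 294.0 s.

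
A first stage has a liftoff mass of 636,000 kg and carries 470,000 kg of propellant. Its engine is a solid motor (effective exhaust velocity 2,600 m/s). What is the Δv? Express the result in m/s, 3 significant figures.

m_f = m₀ − m_prop = 636,000 − 470,000 = 166,000 kg.
Using Δv = v_e ln(m₀/m_f): Δv = v_e · ln(m₀/m_f) = 2600.0 × ln(3.831) = 2600.0 × 1.3432 ≈ 3492.3 m/s.

Δv ≈ 3490 m/s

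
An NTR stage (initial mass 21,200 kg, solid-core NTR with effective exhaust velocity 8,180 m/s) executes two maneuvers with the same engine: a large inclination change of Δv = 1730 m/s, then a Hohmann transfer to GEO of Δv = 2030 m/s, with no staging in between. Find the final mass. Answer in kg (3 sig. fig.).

final mass ≈ 13400 kg

After the first burn: m = 21200 × exp(−1730/8180.0) = 21200 × 0.80938 = 17,158.9 kg.
After the second burn: m = 17,158.9 × exp(−2030/8180.0) = 17,158.9 × 0.78023 = 13,387.9 kg.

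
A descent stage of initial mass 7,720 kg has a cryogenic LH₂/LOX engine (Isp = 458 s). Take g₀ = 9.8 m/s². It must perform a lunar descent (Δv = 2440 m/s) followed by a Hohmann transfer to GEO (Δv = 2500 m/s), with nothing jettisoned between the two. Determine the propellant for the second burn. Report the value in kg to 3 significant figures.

v_e = Isp · g₀ = 458 × 9.8 = 4488.4 m/s.
After the first burn: m = 7720 × exp(−2440/4488.4) = 7720 × 0.58064 = 4,482.54 kg.
After the second burn: m = 4,482.54 × exp(−2500/4488.4) = 4,482.54 × 0.57293 = 2,568.18 kg.
Second-burn propellant = 4,482.54 − 2,568.18 = 1,914.36 kg.

propellant for the second burn ≈ 1910 kg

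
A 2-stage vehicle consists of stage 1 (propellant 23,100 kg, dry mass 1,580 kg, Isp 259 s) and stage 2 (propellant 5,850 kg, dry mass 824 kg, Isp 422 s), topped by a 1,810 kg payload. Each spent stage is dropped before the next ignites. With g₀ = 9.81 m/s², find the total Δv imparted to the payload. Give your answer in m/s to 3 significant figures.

Δv ≈ 7870 m/s

Ignition mass of stage 1 = 23,100+1,580 + 5,850+824 + 1,810 = 33,164 kg.
Stage 1: m₀ = 33,164 kg, m_f = 33,164 − 23,100 = 10,064 kg; Δv = 259×9.81×ln(3.295) = 2540.8×1.1925 ≈ 3030 m/s.
Stage 2: m₀ = 8,484 kg, m_f = 8,484 − 5,850 = 2,634 kg; Δv = 422×9.81×ln(3.221) = 4139.8×1.1697 ≈ 4842 m/s.
Total Δv = 3030 + 4842 = 7872 m/s.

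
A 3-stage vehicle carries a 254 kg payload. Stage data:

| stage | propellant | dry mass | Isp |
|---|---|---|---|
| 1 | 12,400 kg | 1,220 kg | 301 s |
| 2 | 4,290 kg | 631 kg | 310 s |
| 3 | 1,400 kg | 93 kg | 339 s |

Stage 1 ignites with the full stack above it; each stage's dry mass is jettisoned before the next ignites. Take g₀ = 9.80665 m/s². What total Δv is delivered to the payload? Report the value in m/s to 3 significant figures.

Δv ≈ 11300 m/s

Ignition mass of stage 1 = 12,400+1,220 + 4,290+631 + 1,400+93 + 254 = 20,288 kg.
Stage 1: m₀ = 20,288 kg, m_f = 20,288 − 12,400 = 7,888 kg; Δv = 301×9.80665×ln(2.572) = 2951.8×0.9447 ≈ 2789 m/s.
Stage 2: m₀ = 6,668 kg, m_f = 6,668 − 4,290 = 2,378 kg; Δv = 310×9.80665×ln(2.804) = 3040.1×1.0311 ≈ 3134 m/s.
Stage 3: m₀ = 1,747 kg, m_f = 1,747 − 1,400 = 347 kg; Δv = 339×9.80665×ln(5.035) = 3324.5×1.6163 ≈ 5373 m/s.
Total Δv = 2789 + 3134 + 5373 = 11296 m/s.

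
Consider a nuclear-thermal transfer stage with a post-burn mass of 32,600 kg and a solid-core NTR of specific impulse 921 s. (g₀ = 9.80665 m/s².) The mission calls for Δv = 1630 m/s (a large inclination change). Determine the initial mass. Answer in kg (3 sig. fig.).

initial mass ≈ 39000 kg

v_e = Isp · g₀ = 921 × 9.80665 = 9031.9 m/s.
From the ideal rocket equation, m₀/m_f = exp(Δv / v_e) = exp(1630 / 9031.9) = exp(0.1805) = 1.1978.
m₀ = m_f × 1.1978 = 32,600 × 1.1978 = 39,048.3 kg.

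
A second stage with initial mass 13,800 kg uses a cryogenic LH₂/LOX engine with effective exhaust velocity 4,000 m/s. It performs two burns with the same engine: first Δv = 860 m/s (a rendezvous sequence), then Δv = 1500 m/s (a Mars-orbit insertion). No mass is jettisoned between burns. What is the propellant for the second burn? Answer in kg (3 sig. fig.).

propellant for the second burn ≈ 3480 kg

After the first burn: m = 13800 × exp(−860/4000.0) = 13800 × 0.80654 = 11,130.3 kg.
After the second burn: m = 11,130.3 × exp(−1500/4000.0) = 11,130.3 × 0.68729 = 7,649.74 kg.
Second-burn propellant = 11,130.3 − 7,649.74 = 3,480.56 kg.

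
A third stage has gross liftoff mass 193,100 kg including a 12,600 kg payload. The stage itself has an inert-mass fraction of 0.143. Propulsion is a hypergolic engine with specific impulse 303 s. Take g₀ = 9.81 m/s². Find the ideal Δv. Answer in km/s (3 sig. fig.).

Stage wet mass = m₀ − payload = 193,100 − 12,600 = 180,500 kg.
Stage dry mass = ε × stage wet mass = 0.143 × 180,500 = 25,811.5 kg.
Burnout mass m_f = stage dry + payload = 25,811.5 + 12,600 = 38,411.5 kg.
v_e = Isp · g₀ = 303 × 9.81 = 2972.4 m/s.
Rocket equation: Δv = v_e · ln(193,100/38,411.5) = 2972.4 × ln(5.027) = 2972.4 × 1.6149 ≈ 4800 m/s.

Δv ≈ 4.80 km/s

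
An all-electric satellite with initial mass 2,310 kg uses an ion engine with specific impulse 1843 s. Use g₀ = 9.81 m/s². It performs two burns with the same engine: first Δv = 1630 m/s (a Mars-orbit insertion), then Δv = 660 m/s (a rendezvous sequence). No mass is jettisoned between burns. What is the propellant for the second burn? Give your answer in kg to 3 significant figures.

propellant for the second burn ≈ 75.7 kg

v_e = Isp · g₀ = 1843 × 9.81 = 18079.8 m/s.
After the first burn: m = 2310 × exp(−1630/18079.8) = 2310 × 0.91379 = 2,110.85 kg.
After the second burn: m = 2,110.85 × exp(−660/18079.8) = 2,110.85 × 0.96415 = 2,035.18 kg.
Second-burn propellant = 2,110.85 − 2,035.18 = 75.67 kg.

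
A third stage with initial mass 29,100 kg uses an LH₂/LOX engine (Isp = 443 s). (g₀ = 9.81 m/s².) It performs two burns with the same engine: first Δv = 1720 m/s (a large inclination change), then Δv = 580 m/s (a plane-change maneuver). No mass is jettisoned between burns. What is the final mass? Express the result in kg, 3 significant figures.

final mass ≈ 17100 kg

v_e = Isp · g₀ = 443 × 9.81 = 4345.8 m/s.
After the first burn: m = 29100 × exp(−1720/4345.8) = 29100 × 0.67315 = 19,588.7 kg.
After the second burn: m = 19,588.7 × exp(−580/4345.8) = 19,588.7 × 0.87506 = 17,141.3 kg.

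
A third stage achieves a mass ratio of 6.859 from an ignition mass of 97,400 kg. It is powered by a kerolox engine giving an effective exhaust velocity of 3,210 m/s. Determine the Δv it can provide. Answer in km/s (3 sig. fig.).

Δv = v_e · ln(6.859) = 3210.0 × 1.9256 ≈ 6181.1 m/s.

Δv ≈ 6.18 km/s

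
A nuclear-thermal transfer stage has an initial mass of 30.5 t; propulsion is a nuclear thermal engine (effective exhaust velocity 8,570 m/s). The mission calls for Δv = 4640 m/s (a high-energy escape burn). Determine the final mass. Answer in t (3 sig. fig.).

final mass ≈ 17.7 t

Rocket equation: m₀/m_f = exp(Δv / v_e) = exp(4640 / 8570.0) = exp(0.5414) = 1.7185.
m_f = m₀ / 1.7185 = 30.5 / 1.7185 = 17.748 t.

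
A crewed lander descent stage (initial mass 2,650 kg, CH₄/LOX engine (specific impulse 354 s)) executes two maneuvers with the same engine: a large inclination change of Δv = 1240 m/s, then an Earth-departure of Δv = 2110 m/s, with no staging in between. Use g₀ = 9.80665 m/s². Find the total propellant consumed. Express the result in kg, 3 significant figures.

v_e = Isp · g₀ = 354 × 9.80665 = 3471.6 m/s.
After the first burn: m = 2650 × exp(−1240/3471.6) = 2650 × 0.69964 = 1,854.05 kg.
After the second burn: m = 1,854.05 × exp(−2110/3471.6) = 1,854.05 × 0.54455 = 1,009.62 kg.
Total propellant = m₀ − m_final = 2650 − 1,009.62 = 1,640.38 kg.

total propellant consumed ≈ 1640 kg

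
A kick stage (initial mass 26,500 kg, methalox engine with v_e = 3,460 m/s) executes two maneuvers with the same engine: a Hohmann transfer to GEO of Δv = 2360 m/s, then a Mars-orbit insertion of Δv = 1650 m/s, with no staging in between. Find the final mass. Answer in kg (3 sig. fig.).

final mass ≈ 8320 kg

After the first burn: m = 26500 × exp(−2360/3460.0) = 26500 × 0.50556 = 13,397.3 kg.
After the second burn: m = 13,397.3 × exp(−1650/3460.0) = 13,397.3 × 0.62072 = 8,315.97 kg.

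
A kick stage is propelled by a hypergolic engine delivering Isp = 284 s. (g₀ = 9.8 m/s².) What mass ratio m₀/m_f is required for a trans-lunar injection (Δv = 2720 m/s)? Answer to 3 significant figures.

v_e = Isp · g₀ = 284 × 9.8 = 2783.2 m/s.
Rocket equation: m₀/m_f = exp(Δv / v_e) = exp(2720 / 2783.2) = exp(0.9773) = 2.6573.

mass ratio ≈ 2.66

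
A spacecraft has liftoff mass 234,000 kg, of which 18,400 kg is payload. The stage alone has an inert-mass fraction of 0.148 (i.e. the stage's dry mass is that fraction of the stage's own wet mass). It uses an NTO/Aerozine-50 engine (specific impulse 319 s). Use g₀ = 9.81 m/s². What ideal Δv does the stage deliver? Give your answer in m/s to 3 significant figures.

Δv ≈ 4810 m/s

Stage wet mass = m₀ − payload = 234,000 − 18,400 = 215,600 kg.
Stage dry mass = ε × stage wet mass = 0.148 × 215,600 = 31,908.8 kg.
Burnout mass m_f = stage dry + payload = 31,908.8 + 18,400 = 50,308.8 kg.
v_e = Isp · g₀ = 319 × 9.81 = 3129.4 m/s.
Using Δv = v_e ln(m₀/m_f): Δv = v_e · ln(234,000/50,308.8) = 3129.4 × ln(4.651) = 3129.4 × 1.5371 ≈ 4810 m/s.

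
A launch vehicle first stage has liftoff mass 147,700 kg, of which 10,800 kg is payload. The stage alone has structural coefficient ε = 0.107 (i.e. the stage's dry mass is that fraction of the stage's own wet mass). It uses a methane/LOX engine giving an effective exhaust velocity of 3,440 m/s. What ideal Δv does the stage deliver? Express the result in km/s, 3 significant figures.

Stage wet mass = m₀ − payload = 147,700 − 10,800 = 136,900 kg.
Stage dry mass = ε × stage wet mass = 0.107 × 136,900 = 14,648.3 kg.
Burnout mass m_f = stage dry + payload = 14,648.3 + 10,800 = 25,448.3 kg.
Using Δv = v_e ln(m₀/m_f): Δv = v_e · ln(147,700/25,448.3) = 3440.0 × ln(5.804) = 3440.0 × 1.7585 ≈ 6049 m/s.

Δv ≈ 6.05 km/s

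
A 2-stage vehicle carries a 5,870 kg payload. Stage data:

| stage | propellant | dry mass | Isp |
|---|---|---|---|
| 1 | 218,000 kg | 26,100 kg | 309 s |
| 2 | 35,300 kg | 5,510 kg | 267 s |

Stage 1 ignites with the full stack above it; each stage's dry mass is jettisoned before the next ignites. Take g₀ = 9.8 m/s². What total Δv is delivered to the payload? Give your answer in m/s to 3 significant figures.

Ignition mass of stage 1 = 218,000+26,100 + 35,300+5,510 + 5,870 = 290,780 kg.
Stage 1: m₀ = 290,780 kg, m_f = 290,780 − 218,000 = 72,780 kg; Δv = 309×9.8×ln(3.995) = 3028.2×1.3851 ≈ 4194 m/s.
Stage 2: m₀ = 46,680 kg, m_f = 46,680 − 35,300 = 11,380 kg; Δv = 267×9.8×ln(4.102) = 2616.6×1.4115 ≈ 3693 m/s.
Total Δv = 4194 + 3693 = 7887 m/s.

Δv ≈ 7890 m/s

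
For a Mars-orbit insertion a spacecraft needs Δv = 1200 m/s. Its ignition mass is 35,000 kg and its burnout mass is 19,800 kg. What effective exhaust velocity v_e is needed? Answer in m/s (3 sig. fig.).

v_e ≈ 2110 m/s

ln(m₀/m_f) = ln(35000/19800) = ln(1.768) = 0.5697.
v_e = Δv / ln(m₀/m_f) = 1200 / 0.5697 = 2106.5 m/s.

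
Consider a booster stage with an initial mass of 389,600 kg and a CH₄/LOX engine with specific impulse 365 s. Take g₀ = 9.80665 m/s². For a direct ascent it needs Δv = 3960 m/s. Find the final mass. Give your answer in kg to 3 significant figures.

final mass ≈ 129000 kg

v_e = Isp · g₀ = 365 × 9.80665 = 3579.4 m/s.
m₀/m_f = exp(Δv / v_e) = exp(3960 / 3579.4) = exp(1.1063) = 3.0232.
m_f = m₀ / 3.0232 = 389,600 / 3.0232 = 128,870 kg.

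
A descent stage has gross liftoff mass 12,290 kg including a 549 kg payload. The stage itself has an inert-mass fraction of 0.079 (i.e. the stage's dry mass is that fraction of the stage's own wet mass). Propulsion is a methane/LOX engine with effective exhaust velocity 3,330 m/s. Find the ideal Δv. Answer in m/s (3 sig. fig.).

Stage wet mass = m₀ − payload = 12,290 − 549 = 11,741 kg.
Stage dry mass = ε × stage wet mass = 0.079 × 11,741 = 927.539 kg.
Burnout mass m_f = stage dry + payload = 927.539 + 549 = 1,476.539 kg.
Δv = v_e · ln(12,290/1,476.539) = 3330.0 × ln(8.324) = 3330.0 × 2.1191 ≈ 7057 m/s.

Δv ≈ 7060 m/s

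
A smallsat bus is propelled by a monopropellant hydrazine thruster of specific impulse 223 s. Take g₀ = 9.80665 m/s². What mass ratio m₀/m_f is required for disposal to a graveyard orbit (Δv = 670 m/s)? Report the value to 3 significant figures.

v_e = Isp · g₀ = 223 × 9.80665 = 2186.9 m/s.
Rocket equation: m₀/m_f = exp(Δv / v_e) = exp(670 / 2186.9) = exp(0.3064) = 1.3585.

mass ratio ≈ 1.36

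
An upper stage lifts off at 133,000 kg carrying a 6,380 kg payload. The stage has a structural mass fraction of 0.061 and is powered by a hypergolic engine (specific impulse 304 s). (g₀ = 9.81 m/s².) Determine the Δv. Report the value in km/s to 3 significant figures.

Stage wet mass = m₀ − payload = 133,000 − 6,380 = 126,620 kg.
Stage dry mass = ε × stage wet mass = 0.061 × 126,620 = 7,723.82 kg.
Burnout mass m_f = stage dry + payload = 7,723.82 + 6,380 = 14,103.82 kg.
v_e = Isp · g₀ = 304 × 9.81 = 2982.2 m/s.
From the ideal rocket equation, Δv = v_e · ln(133,000/14,103.82) = 2982.2 × ln(9.43) = 2982.2 × 2.2439 ≈ 6692 m/s.

Δv ≈ 6.69 km/s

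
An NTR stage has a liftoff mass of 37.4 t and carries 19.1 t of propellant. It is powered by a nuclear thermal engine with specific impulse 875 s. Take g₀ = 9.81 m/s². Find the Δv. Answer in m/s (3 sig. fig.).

Δv ≈ 6140 m/s

v_e = Isp · g₀ = 875 × 9.81 = 8583.8 m/s.
m_f = m₀ − m_prop = 37.4 − 19.1 = 18.3 t.
By the Tsiolkovsky rocket equation, Δv = v_e · ln(m₀/m_f) = 8583.8 × ln(2.044) = 8583.8 × 0.7148 ≈ 6135.4 m/s.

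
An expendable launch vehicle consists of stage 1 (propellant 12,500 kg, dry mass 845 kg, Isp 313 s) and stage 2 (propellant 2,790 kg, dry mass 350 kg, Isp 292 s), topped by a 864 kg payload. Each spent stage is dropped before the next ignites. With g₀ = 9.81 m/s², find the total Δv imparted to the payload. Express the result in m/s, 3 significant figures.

Δv ≈ 7330 m/s

Ignition mass of stage 1 = 12,500+845 + 2,790+350 + 864 = 17,349 kg.
Stage 1: m₀ = 17,349 kg, m_f = 17,349 − 12,500 = 4,849 kg; Δv = 313×9.81×ln(3.578) = 3070.5×1.2748 ≈ 3914 m/s.
Stage 2: m₀ = 4,004 kg, m_f = 4,004 − 2,790 = 1,214 kg; Δv = 292×9.81×ln(3.298) = 2864.5×1.1934 ≈ 3418 m/s.
Total Δv = 3914 + 3418 = 7332 m/s.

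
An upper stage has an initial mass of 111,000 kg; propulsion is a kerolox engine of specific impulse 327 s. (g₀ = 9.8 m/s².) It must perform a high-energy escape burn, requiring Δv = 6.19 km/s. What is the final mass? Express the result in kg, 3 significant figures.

final mass ≈ 16100 kg

v_e = Isp · g₀ = 327 × 9.8 = 3204.6 m/s.
m₀/m_f = exp(Δv / v_e) = exp(6190 / 3204.6) = exp(1.9316) = 6.9005.
m_f = m₀ / 6.9005 = 111,000 / 6.9005 = 16,085.8 kg.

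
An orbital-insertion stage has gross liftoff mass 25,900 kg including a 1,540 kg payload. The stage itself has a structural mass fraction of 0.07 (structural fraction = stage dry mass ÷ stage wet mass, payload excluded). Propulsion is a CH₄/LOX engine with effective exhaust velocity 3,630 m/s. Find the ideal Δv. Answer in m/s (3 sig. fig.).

Δv ≈ 7540 m/s

Stage wet mass = m₀ − payload = 25,900 − 1,540 = 24,360 kg.
Stage dry mass = ε × stage wet mass = 0.07 × 24,360 = 1,705.2 kg.
Burnout mass m_f = stage dry + payload = 1,705.2 + 1,540 = 3,245.2 kg.
By the Tsiolkovsky rocket equation, Δv = v_e · ln(25,900/3,245.2) = 3630.0 × ln(7.981) = 3630.0 × 2.0771 ≈ 7540 m/s.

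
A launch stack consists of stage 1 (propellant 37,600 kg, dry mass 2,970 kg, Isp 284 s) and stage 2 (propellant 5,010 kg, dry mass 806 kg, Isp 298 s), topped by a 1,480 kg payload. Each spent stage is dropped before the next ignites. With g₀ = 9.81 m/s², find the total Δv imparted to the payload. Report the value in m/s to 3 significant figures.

Ignition mass of stage 1 = 37,600+2,970 + 5,010+806 + 1,480 = 47,866 kg.
Stage 1: m₀ = 47,866 kg, m_f = 47,866 − 37,600 = 10,266 kg; Δv = 284×9.81×ln(4.663) = 2786.0×1.5396 ≈ 4289 m/s.
Stage 2: m₀ = 7,296 kg, m_f = 7,296 − 5,010 = 2,286 kg; Δv = 298×9.81×ln(3.192) = 2923.4×1.1605 ≈ 3393 m/s.
Total Δv = 4289 + 3393 = 7682 m/s.

Δv ≈ 7680 m/s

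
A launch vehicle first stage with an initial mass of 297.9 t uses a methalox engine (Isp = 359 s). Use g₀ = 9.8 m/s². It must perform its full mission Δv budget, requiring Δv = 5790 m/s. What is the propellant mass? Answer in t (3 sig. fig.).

v_e = Isp · g₀ = 359 × 9.8 = 3518.2 m/s.
By the Tsiolkovsky rocket equation, m₀/m_f = exp(Δv / v_e) = exp(5790 / 3518.2) = exp(1.6457) = 5.1848.
m_f = 297.9 / 5.1848 = 57.4564 t, so propellant = m₀ − m_f = 297.9 − 57.4564 = 240.4436 t.

propellant mass ≈ 240 t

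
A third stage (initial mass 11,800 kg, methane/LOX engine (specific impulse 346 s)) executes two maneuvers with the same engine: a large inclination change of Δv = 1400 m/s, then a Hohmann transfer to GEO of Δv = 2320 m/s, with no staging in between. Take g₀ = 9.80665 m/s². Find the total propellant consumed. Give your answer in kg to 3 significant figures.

v_e = Isp · g₀ = 346 × 9.80665 = 3393.1 m/s.
After the first burn: m = 11800 × exp(−1400/3393.1) = 11800 × 0.66193 = 7,810.77 kg.
After the second burn: m = 7,810.77 × exp(−2320/3393.1) = 7,810.77 × 0.50473 = 3,942.33 kg.
Total propellant = m₀ − m_final = 11800 − 3,942.33 = 7,857.67 kg.

total propellant consumed ≈ 7860 kg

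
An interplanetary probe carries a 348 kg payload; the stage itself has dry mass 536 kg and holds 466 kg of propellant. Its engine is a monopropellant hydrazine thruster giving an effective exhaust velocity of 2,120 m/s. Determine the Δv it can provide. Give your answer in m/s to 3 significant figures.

m₀ = payload + dry + propellant = 348 + 536 + 466 = 1,350 kg.
m_f = payload + dry = 348 + 536 = 884 kg.
By the Tsiolkovsky rocket equation, Δv = v_e · ln(m₀/m_f) = 2120.0 × ln(1.527) = 2120.0 × 0.4234 ≈ 897.6 m/s.

Δv ≈ 898 m/s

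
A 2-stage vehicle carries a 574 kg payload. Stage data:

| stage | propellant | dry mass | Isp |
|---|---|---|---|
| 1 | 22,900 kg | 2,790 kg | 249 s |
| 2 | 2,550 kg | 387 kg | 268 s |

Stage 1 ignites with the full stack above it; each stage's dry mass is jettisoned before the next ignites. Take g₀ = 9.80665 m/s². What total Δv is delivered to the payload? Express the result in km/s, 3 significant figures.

Δv ≈ 7.15 km/s

Ignition mass of stage 1 = 22,900+2,790 + 2,550+387 + 574 = 29,201 kg.
Stage 1: m₀ = 29,201 kg, m_f = 29,201 − 22,900 = 6,301 kg; Δv = 249×9.80665×ln(4.634) = 2441.9×1.5335 ≈ 3745 m/s.
Stage 2: m₀ = 3,511 kg, m_f = 3,511 − 2,550 = 961 kg; Δv = 268×9.80665×ln(3.653) = 2628.2×1.2957 ≈ 3405 m/s.
Total Δv = 3745 + 3405 = 7150 m/s.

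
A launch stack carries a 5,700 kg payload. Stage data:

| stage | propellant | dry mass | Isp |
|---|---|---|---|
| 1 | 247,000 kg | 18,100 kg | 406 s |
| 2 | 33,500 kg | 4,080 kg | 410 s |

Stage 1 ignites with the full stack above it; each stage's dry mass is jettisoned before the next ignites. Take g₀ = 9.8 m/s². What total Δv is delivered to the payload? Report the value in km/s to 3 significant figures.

Δv ≈ 12.4 km/s

Ignition mass of stage 1 = 247,000+18,100 + 33,500+4,080 + 5,700 = 308,380 kg.
Stage 1: m₀ = 308,380 kg, m_f = 308,380 − 247,000 = 61,380 kg; Δv = 406×9.8×ln(5.024) = 3978.8×1.6142 ≈ 6423 m/s.
Stage 2: m₀ = 43,280 kg, m_f = 43,280 − 33,500 = 9,780 kg; Δv = 410×9.8×ln(4.425) = 4018.0×1.4874 ≈ 5976 m/s.
Total Δv = 6423 + 5976 = 12399 m/s.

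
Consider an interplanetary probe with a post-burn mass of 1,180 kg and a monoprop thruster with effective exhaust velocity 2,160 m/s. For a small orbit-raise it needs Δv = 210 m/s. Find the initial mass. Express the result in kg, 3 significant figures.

initial mass ≈ 1300 kg

m₀/m_f = exp(Δv / v_e) = exp(210 / 2160.0) = exp(0.0972) = 1.1021.
m₀ = m_f × 1.1021 = 1,180 × 1.1021 = 1,300.48 kg.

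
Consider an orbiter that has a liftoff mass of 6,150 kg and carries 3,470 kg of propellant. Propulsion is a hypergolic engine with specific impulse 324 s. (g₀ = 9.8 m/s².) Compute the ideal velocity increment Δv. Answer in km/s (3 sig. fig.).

Δv ≈ 2.64 km/s

v_e = Isp · g₀ = 324 × 9.8 = 3175.2 m/s.
m_f = m₀ − m_prop = 6,150 − 3,470 = 2,680 kg.
Rocket equation: Δv = v_e · ln(m₀/m_f) = 3175.2 × ln(2.295) = 3175.2 × 0.8306 ≈ 2637.4 m/s.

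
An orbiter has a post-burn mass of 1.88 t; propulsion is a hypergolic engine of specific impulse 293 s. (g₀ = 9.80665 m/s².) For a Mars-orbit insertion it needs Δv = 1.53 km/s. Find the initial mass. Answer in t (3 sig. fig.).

v_e = Isp · g₀ = 293 × 9.80665 = 2873.3 m/s.
Using Δv = v_e ln(m₀/m_f): m₀/m_f = exp(Δv / v_e) = exp(1530 / 2873.3) = exp(0.5325) = 1.7032.
m₀ = m_f × 1.7032 = 1.88 × 1.7032 = 3.20202 t.

initial mass ≈ 3.20 t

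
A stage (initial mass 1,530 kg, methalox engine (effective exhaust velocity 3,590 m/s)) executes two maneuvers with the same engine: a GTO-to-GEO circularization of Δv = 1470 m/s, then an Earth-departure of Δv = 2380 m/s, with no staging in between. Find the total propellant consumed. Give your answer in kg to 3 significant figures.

total propellant consumed ≈ 1010 kg

After the first burn: m = 1530 × exp(−1470/3590.0) = 1530 × 0.66400 = 1,015.92 kg.
After the second burn: m = 1,015.92 × exp(−2380/3590.0) = 1,015.92 × 0.51533 = 523.534 kg.
Total propellant = m₀ − m_final = 1530 − 523.534 = 1,006.466 kg.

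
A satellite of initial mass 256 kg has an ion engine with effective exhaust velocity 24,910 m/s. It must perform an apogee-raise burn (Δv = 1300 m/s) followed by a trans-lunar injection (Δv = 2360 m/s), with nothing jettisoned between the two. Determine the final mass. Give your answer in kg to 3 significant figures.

After the first burn: m = 256 × exp(−1300/24910.0) = 256 × 0.94915 = 242.982 kg.
After the second burn: m = 242.982 × exp(−2360/24910.0) = 242.982 × 0.90961 = 221.019 kg.

final mass ≈ 221 kg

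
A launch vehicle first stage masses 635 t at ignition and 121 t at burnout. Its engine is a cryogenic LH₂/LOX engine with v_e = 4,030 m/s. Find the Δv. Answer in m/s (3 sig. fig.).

Δv ≈ 6680 m/s

Δv = v_e · ln(m₀/m_f) = 4030.0 × ln(5.248) = 4030.0 × 1.6578 ≈ 6681.1 m/s.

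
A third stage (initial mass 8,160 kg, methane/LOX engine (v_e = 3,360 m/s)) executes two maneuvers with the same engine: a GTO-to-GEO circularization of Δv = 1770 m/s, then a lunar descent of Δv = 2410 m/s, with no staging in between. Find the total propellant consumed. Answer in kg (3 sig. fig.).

After the first burn: m = 8160 × exp(−1770/3360.0) = 8160 × 0.59050 = 4,818.48 kg.
After the second burn: m = 4,818.48 × exp(−2410/3360.0) = 4,818.48 × 0.48809 = 2,351.85 kg.
Total propellant = m₀ − m_final = 8160 − 2,351.85 = 5,808.15 kg.

total propellant consumed ≈ 5810 kg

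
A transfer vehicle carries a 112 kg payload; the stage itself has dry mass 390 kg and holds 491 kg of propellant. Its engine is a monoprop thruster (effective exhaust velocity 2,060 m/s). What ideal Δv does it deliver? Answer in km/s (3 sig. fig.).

Δv ≈ 1.41 km/s

m₀ = payload + dry + propellant = 112 + 390 + 491 = 993 kg.
m_f = payload + dry = 112 + 390 = 502 kg.
Δv = v_e · ln(m₀/m_f) = 2060.0 × ln(1.978) = 2060.0 × 0.6821 ≈ 1405.2 m/s.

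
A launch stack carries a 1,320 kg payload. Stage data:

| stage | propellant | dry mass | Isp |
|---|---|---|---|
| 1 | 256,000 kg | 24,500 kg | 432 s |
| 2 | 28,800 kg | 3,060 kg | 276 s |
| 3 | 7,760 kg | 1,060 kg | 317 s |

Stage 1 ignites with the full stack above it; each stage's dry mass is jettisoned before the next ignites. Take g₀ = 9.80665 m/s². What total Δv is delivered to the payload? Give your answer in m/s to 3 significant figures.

Δv ≈ 14300 m/s

Ignition mass of stage 1 = 256,000+24,500 + 28,800+3,060 + 7,760+1,060 + 1,320 = 322,500 kg.
Stage 1: m₀ = 322,500 kg, m_f = 322,500 − 256,000 = 66,500 kg; Δv = 432×9.80665×ln(4.85) = 4236.5×1.5789 ≈ 6689 m/s.
Stage 2: m₀ = 42,000 kg, m_f = 42,000 − 28,800 = 13,200 kg; Δv = 276×9.80665×ln(3.182) = 2706.6×1.1575 ≈ 3133 m/s.
Stage 3: m₀ = 10,140 kg, m_f = 10,140 − 7,760 = 2,380 kg; Δv = 317×9.80665×ln(4.261) = 3108.7×1.4494 ≈ 4506 m/s.
Total Δv = 6689 + 3133 + 4506 = 14328 m/s.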